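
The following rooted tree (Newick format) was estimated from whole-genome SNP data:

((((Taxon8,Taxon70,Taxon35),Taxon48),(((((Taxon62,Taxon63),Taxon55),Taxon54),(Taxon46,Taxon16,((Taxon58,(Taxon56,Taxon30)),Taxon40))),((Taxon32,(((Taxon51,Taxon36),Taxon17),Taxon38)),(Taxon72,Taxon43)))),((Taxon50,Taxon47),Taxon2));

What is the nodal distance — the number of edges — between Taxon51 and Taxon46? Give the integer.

9

The MRCA of Taxon51 and Taxon46 is the node subtending (((((Taxon62,Taxon63),Taxon55),Taxon54),(Taxon46,Taxon16,((Taxon58,(Taxon56,Taxon30)),Taxon40))),((Taxon32,(((Taxon51,Taxon36),Taxon17),Taxon38)),(Taxon72,Taxon43))).
From Taxon51 up to that node: 6 branches. From Taxon46 up to the same node: 3 branches. Total: 6 + 3 = 9.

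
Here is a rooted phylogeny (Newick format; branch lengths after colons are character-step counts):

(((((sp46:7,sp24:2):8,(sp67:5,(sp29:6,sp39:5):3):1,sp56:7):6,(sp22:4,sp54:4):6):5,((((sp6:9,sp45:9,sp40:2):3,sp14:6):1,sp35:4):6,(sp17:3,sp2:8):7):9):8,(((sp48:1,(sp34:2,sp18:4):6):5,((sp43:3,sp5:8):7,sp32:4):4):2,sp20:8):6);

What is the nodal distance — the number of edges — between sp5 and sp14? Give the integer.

The MRCA of sp5 and sp14 is the root of the tree.
From sp5 up to that node: 5 branches. From sp14 up to the same node: 5 branches. Total: 5 + 5 = 10.

10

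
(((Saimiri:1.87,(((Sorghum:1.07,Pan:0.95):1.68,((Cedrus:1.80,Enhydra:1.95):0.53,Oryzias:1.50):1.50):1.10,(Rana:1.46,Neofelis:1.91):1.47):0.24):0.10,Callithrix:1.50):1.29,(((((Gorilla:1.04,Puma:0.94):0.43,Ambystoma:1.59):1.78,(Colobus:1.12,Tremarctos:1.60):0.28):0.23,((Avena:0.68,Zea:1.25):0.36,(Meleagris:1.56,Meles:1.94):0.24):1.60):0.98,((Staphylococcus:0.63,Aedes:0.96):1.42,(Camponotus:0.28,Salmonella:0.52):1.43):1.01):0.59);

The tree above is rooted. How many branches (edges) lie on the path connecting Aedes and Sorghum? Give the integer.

10

The MRCA of Aedes and Sorghum is the root of the tree.
From Aedes up to that node: 4 branches. From Sorghum up to the same node: 6 branches. Total: 4 + 6 = 10.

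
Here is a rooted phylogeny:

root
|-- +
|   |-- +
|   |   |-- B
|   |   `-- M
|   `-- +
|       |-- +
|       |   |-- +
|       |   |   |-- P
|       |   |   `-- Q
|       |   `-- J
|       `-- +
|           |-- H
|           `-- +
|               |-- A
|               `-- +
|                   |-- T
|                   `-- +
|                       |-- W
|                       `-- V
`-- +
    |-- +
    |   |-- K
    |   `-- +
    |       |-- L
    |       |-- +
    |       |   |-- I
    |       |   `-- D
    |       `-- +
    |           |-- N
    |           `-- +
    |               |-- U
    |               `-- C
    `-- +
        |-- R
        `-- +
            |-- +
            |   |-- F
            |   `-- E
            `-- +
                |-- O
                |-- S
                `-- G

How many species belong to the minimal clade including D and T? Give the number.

The MRCA of D and T is the root, so the clade is the entire tree.
That clade contains 23 terminal taxa: A, B, C, D, E, F, G, H, I, J, K, L, M, N, O, P, Q, R, S, T, U, V, W.

23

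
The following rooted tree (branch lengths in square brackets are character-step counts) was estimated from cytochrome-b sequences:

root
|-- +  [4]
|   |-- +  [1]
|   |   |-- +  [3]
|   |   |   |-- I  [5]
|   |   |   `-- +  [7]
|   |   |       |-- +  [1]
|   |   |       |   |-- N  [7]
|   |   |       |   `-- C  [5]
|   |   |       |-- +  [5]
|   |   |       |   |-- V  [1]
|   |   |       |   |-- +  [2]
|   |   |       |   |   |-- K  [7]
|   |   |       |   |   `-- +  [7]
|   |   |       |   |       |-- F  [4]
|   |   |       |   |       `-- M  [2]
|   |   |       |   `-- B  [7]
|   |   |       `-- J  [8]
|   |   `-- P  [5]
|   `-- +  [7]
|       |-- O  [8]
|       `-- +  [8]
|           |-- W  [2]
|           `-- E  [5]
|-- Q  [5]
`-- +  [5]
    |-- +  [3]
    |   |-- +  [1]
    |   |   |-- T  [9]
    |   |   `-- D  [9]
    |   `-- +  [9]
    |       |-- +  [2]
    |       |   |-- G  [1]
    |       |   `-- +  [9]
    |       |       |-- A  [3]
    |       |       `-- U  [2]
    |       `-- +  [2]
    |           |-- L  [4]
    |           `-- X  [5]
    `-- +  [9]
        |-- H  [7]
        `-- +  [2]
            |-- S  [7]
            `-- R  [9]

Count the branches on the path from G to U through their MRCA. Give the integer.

The MRCA of G and U is the node subtending (G,(A,U)).
From G up to that node: 1 branch. From U up to the same node: 2 branches. Total: 1 + 2 = 3.

3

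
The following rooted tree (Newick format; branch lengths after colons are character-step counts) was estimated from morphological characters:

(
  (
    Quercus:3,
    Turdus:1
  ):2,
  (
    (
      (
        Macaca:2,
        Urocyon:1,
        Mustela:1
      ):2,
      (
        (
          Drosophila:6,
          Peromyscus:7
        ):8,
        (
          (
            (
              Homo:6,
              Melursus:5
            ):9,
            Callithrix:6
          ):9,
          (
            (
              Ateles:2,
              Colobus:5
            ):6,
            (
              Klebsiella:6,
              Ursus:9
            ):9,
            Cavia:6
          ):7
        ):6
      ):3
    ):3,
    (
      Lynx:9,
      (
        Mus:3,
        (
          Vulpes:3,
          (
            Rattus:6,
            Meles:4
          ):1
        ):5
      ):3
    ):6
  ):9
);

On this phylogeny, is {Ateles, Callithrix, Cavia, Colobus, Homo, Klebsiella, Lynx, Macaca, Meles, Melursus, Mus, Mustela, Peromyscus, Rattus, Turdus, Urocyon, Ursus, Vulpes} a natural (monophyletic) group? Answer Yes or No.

No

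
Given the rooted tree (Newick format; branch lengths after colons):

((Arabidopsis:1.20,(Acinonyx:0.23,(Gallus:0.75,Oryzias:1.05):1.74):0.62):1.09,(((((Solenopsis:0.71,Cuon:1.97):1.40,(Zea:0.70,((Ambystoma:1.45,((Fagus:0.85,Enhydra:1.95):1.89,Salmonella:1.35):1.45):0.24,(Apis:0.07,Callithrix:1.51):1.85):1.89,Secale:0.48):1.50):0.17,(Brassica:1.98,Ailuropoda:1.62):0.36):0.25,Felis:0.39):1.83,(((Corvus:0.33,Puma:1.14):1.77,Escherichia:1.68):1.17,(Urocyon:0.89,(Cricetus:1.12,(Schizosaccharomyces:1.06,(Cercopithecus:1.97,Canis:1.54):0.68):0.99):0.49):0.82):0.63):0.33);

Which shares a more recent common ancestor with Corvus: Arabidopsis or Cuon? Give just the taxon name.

Cuon

The MRCA of Corvus and Cuon subtends (((((Solenopsis,Cuon),(Zea,((Ambystoma,((Fagus,Enhydra),Salmonella)),(Apis,Callithrix)),Secale)),(Brassica,Ailuropoda)),Felis),(((Corvus,Puma),Escherichia),(Urocyon,(Cricetus,(Schizosaccharomyces,(Cercopithecus,Canis)))))) (21 taxa).
The MRCA of Corvus and Arabidopsis is the root, subtending the entire tree (25 taxa).
The first is nested inside the second, so Corvus shares a more recent common ancestor with Cuon.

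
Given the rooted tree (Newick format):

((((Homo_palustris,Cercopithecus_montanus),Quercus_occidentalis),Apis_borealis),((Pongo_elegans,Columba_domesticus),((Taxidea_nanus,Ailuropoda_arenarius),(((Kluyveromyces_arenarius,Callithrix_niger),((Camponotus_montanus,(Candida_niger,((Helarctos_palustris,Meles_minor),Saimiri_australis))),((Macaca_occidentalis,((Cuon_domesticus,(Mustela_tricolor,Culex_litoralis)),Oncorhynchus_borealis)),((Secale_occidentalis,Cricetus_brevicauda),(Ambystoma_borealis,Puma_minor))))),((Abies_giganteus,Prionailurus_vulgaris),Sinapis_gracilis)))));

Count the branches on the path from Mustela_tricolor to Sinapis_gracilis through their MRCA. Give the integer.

10

The MRCA of Mustela_tricolor and Sinapis_gracilis is the node subtending (((Kluyveromyces_arenarius,Callithrix_niger),((Camponotus_montanus,(Candida_niger,((Helarctos_palustris,Meles_minor),Saimiri_australis))),((Macaca_occidentalis,((Cuon_domesticus,(Mustela_tricolor,Culex_litoralis)),Oncorhynchus_borealis)),((Secale_occidentalis,Cricetus_brevicauda),(Ambystoma_borealis,Puma_minor))))),((Abies_giganteus,Prionailurus_vulgaris),Sinapis_gracilis)).
From Mustela_tricolor up to that node: 8 branches. From Sinapis_gracilis up to the same node: 2 branches. Total: 8 + 2 = 10.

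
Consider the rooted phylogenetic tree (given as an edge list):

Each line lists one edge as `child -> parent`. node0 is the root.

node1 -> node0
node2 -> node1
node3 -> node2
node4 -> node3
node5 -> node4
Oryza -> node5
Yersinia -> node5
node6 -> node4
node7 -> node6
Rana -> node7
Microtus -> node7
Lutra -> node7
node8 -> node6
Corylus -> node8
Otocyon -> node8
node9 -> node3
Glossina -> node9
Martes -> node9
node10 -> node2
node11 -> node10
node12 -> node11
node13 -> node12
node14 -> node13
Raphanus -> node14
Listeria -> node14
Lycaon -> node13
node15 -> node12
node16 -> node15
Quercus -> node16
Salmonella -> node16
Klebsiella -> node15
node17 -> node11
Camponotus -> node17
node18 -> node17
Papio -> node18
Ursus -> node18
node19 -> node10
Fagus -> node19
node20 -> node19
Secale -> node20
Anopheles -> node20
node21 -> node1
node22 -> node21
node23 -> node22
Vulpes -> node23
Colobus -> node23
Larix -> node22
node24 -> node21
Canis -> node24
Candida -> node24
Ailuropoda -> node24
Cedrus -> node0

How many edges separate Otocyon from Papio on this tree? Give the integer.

The MRCA of Otocyon and Papio is the node subtending ((((Oryza,Yersinia),((Rana,Microtus,Lutra),(Corylus,Otocyon))),(Glossina,Martes)),(((((Raphanus,Listeria),Lycaon),((Quercus,Salmonella),Klebsiella)),(Camponotus,(Papio,Ursus))),(Fagus,(Secale,Anopheles)))).
From Otocyon up to that node: 5 branches. From Papio up to the same node: 5 branches. Total: 5 + 5 = 10.

10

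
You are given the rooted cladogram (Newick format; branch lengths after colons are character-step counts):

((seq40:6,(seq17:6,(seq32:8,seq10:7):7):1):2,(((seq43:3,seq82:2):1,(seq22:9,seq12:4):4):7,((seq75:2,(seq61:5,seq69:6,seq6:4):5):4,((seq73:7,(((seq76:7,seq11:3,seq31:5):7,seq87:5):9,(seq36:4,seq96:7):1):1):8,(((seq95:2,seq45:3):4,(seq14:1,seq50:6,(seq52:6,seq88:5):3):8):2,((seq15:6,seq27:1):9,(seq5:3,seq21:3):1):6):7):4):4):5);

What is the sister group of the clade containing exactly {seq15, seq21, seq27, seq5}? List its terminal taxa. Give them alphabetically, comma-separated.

The clade containing exactly {seq15, seq21, seq27, seq5} attaches to the tree at the node subtending (((seq95,seq45),(seq14,seq50,(seq52,seq88))),((seq15,seq27),(seq5,seq21))).
The other lineage descending from that same node — the sister group — is ((seq95,seq45),(seq14,seq50,(seq52,seq88))); its 6 tips in alphabetical order are the answer.

seq14, seq45, seq50, seq52, seq88, seq95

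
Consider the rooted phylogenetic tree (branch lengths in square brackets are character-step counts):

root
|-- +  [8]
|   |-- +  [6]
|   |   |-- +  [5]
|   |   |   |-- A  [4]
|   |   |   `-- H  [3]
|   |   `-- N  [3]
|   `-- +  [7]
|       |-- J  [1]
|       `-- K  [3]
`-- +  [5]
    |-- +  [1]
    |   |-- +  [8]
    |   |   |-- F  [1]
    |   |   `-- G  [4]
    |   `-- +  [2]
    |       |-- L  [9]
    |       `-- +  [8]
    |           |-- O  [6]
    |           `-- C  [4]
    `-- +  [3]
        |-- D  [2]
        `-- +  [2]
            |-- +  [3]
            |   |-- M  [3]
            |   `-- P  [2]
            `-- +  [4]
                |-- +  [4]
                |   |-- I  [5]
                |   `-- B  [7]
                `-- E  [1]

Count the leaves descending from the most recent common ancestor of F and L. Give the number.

The MRCA of F and L is the node subtending ((F,G),(L,(O,C))).
That clade contains 5 terminal taxa: C, F, G, L, O.

5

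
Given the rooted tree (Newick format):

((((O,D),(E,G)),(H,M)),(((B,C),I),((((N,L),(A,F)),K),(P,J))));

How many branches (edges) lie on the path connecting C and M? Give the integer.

7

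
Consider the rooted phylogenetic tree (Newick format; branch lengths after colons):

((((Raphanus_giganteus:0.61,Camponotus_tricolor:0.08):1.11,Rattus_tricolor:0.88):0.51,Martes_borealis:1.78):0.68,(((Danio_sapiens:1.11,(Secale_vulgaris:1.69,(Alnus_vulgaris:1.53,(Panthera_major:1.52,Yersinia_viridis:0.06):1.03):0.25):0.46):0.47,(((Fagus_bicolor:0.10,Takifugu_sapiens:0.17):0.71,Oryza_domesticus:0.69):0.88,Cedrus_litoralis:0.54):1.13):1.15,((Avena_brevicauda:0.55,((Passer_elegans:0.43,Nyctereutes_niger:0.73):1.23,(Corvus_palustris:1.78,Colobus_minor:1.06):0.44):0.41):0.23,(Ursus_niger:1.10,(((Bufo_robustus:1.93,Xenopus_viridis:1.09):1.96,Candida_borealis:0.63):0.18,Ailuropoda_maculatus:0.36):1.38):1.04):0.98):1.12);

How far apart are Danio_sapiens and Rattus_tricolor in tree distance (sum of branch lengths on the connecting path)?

5.92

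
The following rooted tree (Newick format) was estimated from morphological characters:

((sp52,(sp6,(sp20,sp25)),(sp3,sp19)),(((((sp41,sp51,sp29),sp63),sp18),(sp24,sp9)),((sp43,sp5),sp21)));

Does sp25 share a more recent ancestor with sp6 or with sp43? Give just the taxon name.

sp6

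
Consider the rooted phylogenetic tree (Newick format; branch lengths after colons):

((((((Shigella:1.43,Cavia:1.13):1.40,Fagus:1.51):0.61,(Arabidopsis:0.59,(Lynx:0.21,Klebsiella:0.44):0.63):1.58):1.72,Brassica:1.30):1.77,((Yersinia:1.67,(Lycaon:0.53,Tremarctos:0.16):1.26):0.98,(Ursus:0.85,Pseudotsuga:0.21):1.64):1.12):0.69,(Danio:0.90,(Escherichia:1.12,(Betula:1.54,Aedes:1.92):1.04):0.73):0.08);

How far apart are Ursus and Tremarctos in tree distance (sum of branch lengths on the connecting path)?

The path runs Ursus → … → MRCA → … → Tremarctos; the MRCA is the node subtending ((Yersinia,(Lycaon,Tremarctos)),(Ursus,Pseudotsuga)).
Branch lengths along that path: 0.85 + 1.64 + 0.98 + 1.26 + 0.16 = 4.89.

4.89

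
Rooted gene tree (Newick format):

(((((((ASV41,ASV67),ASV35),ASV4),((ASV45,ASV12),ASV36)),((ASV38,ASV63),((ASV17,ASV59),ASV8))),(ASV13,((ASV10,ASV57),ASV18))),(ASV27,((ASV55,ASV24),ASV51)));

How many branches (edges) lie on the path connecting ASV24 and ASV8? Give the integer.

9

The MRCA of ASV24 and ASV8 is the root of the tree.
From ASV24 up to that node: 4 branches. From ASV8 up to the same node: 5 branches. Total: 4 + 5 = 9.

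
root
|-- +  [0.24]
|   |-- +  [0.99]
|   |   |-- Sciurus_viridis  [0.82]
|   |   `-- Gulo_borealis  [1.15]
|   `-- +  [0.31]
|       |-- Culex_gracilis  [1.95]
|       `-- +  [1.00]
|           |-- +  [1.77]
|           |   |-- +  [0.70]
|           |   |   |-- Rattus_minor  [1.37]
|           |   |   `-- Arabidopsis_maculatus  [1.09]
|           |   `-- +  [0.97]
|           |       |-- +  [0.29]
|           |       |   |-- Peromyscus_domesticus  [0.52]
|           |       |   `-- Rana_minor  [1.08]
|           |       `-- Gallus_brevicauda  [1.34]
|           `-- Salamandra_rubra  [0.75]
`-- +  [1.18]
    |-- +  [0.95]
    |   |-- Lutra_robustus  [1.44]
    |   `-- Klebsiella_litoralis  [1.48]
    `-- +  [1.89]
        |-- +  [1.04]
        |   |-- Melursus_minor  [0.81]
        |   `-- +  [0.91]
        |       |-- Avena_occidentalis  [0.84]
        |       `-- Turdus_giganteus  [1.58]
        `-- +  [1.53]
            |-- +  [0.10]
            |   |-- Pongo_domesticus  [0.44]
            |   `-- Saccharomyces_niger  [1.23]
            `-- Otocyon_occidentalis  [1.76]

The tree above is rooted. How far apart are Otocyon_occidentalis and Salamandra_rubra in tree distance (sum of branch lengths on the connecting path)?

The path runs Otocyon_occidentalis → … → MRCA → … → Salamandra_rubra; the MRCA is the root of the tree.
Branch lengths along that path: 1.76 + 1.53 + 1.89 + 1.18 + 0.24 + 0.31 + 1.00 + 0.75 = 8.66.

8.66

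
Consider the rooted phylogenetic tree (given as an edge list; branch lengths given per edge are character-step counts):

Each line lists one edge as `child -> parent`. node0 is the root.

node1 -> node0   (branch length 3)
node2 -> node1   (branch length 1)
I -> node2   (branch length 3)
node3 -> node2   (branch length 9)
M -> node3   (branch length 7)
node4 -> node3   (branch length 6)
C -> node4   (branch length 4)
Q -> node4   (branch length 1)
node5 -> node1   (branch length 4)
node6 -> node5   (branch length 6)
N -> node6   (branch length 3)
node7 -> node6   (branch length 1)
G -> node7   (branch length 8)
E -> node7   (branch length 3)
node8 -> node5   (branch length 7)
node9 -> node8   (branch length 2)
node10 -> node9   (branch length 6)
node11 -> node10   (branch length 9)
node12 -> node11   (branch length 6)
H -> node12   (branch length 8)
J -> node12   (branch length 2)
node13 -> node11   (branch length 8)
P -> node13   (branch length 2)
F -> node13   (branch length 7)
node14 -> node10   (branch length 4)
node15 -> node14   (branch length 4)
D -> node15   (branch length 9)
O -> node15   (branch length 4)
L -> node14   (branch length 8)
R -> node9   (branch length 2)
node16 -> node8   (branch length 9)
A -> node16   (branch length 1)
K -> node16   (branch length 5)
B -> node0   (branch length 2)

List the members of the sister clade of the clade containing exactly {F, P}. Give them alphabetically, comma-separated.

The clade containing exactly {F, P} attaches to the tree at the node subtending ((H,J),(P,F)).
The other lineage descending from that same node — the sister group — is (H,J); its 2 tips in alphabetical order are the answer.

H, J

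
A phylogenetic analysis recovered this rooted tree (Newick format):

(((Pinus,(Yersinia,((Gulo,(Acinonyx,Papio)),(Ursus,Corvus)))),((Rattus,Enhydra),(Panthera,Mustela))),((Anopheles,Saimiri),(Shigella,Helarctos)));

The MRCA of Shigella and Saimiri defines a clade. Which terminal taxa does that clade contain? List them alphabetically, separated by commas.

Tracing Shigella: it sits inside (Shigella,Helarctos).
Tracing Saimiri: it sits inside (Anopheles,Saimiri).
The smallest clade enclosing both is ((Anopheles,Saimiri),(Shigella,Helarctos)); the answer is its 4 terminal taxa in alphabetical order.

Anopheles, Helarctos, Saimiri, Shigella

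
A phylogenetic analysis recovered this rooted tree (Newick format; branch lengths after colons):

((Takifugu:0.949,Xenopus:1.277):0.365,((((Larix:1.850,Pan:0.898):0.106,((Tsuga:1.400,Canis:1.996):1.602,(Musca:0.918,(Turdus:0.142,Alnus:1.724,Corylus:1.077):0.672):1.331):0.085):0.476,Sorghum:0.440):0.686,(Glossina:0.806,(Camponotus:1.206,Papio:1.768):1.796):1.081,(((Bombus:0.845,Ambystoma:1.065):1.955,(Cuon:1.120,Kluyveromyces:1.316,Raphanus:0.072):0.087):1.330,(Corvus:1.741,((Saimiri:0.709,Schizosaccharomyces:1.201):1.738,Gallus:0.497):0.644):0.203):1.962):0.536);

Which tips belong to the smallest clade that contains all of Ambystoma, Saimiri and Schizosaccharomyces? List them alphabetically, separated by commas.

Ambystoma, Bombus, Corvus, Cuon, Gallus, Kluyveromyces, Raphanus, Saimiri, Schizosaccharomyces

Tracing Ambystoma: it sits inside (Bombus,Ambystoma).
Tracing Saimiri: it sits inside (Saimiri,Schizosaccharomyces).
Tracing Schizosaccharomyces: it sits inside (Saimiri,Schizosaccharomyces).
The smallest clade enclosing all 3 is (((Bombus,Ambystoma),(Cuon,Kluyveromyces,Raphanus)),(Corvus,((Saimiri,Schizosaccharomyces),Gallus))); the answer is its 9 terminal taxa in alphabetical order.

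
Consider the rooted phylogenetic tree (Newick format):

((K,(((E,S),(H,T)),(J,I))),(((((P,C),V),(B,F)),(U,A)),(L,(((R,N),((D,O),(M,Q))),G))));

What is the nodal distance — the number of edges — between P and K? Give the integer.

The MRCA of P and K is the root of the tree.
From P up to that node: 6 branches. From K up to the same node: 2 branches. Total: 6 + 2 = 8.

8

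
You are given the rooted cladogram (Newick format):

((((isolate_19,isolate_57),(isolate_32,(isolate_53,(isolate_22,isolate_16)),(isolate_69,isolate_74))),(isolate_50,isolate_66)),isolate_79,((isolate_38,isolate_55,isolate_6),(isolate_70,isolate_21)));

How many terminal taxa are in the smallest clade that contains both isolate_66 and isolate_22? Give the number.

10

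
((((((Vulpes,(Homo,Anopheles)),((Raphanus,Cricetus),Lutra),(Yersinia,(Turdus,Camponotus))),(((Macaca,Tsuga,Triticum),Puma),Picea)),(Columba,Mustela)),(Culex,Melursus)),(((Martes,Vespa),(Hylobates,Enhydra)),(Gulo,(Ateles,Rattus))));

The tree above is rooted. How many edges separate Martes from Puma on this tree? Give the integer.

The MRCA of Martes and Puma is the root of the tree.
From Martes up to that node: 4 branches. From Puma up to the same node: 6 branches. Total: 4 + 6 = 10.

10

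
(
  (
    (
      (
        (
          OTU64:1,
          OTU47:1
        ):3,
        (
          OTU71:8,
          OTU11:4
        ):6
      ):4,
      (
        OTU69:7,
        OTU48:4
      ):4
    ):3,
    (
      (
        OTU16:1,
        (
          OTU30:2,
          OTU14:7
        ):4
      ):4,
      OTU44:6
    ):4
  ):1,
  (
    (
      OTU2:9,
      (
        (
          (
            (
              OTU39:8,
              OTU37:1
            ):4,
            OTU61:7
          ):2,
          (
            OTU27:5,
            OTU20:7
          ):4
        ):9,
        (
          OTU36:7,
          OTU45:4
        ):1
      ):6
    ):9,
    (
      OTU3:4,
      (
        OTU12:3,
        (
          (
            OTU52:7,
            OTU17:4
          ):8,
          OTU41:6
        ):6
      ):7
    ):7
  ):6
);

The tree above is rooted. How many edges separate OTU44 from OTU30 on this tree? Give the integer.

4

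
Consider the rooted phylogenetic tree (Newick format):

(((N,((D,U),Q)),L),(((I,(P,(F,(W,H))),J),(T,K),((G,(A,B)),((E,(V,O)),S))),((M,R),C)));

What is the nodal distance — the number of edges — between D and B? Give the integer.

The MRCA of D and B is the root of the tree.
From D up to that node: 5 branches. From B up to the same node: 6 branches. Total: 5 + 6 = 11.

11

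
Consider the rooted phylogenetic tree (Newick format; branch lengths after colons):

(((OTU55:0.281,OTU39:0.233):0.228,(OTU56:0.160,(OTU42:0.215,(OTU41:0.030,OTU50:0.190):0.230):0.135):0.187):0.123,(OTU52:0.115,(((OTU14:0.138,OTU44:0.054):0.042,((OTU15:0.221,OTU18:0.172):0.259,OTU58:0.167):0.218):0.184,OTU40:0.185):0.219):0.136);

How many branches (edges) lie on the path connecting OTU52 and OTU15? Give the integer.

6

The MRCA of OTU52 and OTU15 is the node subtending (OTU52,(((OTU14,OTU44),((OTU15,OTU18),OTU58)),OTU40)).
From OTU52 up to that node: 1 branch. From OTU15 up to the same node: 5 branches. Total: 1 + 5 = 6.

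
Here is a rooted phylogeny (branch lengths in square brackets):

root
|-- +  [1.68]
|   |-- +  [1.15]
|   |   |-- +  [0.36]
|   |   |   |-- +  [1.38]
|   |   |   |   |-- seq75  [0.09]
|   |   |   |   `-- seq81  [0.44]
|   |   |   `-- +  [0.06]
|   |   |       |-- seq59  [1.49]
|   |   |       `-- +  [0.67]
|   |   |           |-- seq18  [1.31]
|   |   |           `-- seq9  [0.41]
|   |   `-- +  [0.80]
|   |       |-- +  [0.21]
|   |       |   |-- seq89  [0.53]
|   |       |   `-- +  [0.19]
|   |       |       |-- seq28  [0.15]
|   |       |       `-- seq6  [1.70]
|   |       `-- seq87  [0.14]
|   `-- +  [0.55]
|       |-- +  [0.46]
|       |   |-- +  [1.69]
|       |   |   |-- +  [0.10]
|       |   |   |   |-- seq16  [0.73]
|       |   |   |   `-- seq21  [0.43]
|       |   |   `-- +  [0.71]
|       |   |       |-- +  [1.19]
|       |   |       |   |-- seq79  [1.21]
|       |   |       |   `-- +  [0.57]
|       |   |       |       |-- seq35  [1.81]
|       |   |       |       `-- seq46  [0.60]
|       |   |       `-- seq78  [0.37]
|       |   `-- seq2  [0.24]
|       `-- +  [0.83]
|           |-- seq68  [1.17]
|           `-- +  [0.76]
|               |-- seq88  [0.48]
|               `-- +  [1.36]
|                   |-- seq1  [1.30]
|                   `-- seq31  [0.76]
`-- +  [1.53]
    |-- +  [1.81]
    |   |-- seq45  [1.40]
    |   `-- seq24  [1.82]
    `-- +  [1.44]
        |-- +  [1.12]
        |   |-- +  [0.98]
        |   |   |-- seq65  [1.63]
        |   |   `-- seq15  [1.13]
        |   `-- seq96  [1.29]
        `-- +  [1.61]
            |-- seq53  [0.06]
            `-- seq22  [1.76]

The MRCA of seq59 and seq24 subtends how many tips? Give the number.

The MRCA of seq59 and seq24 is the root, so the clade is the entire tree.
That clade contains 27 terminal taxa: seq1, seq15, seq16, seq18, seq2, seq21, seq22, seq24, seq28, seq31, seq35, seq45, seq46, seq53, seq59, seq6, seq65, seq68, seq75, seq78, seq79, seq81, seq87, seq88, seq89, seq9, seq96.

27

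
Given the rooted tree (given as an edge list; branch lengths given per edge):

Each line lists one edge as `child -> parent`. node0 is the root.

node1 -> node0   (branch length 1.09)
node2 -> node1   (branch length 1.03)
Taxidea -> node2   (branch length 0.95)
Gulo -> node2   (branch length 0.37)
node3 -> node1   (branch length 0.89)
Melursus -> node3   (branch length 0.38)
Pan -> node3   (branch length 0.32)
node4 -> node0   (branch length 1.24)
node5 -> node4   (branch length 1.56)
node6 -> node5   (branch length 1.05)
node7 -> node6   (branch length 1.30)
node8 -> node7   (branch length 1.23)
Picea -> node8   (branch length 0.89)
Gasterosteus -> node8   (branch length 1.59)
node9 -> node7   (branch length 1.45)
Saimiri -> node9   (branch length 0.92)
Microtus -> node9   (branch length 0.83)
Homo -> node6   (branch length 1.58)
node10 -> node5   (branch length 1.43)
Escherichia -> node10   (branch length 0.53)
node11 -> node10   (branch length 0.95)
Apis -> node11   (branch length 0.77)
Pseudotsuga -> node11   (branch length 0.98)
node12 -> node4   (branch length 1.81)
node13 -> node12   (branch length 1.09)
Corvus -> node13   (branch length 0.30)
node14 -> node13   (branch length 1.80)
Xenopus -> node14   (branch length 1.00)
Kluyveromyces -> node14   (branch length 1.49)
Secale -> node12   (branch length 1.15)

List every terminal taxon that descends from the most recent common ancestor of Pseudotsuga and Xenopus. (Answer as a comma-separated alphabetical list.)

Apis, Corvus, Escherichia, Gasterosteus, Homo, Kluyveromyces, Microtus, Picea, Pseudotsuga, Saimiri, Secale, Xenopus

Tracing Pseudotsuga: it sits inside (Apis,Pseudotsuga).
Tracing Xenopus: it sits inside (Xenopus,Kluyveromyces).
The smallest clade enclosing both is (((((Picea,Gasterosteus),(Saimiri,Microtus)),Homo),(Escherichia,(Apis,Pseudotsuga))),((Corvus,(Xenopus,Kluyveromyces)),Secale)); the answer is its 12 terminal taxa in alphabetical order.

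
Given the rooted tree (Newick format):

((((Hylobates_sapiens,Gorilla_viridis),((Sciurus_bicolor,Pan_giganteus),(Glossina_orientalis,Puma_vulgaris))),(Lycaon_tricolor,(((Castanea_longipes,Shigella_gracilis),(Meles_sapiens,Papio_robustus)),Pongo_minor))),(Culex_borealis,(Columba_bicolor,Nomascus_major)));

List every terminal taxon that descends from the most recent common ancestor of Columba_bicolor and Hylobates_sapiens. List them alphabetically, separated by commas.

Castanea_longipes, Columba_bicolor, Culex_borealis, Glossina_orientalis, Gorilla_viridis, Hylobates_sapiens, Lycaon_tricolor, Meles_sapiens, Nomascus_major, Pan_giganteus, Papio_robustus, Pongo_minor, Puma_vulgaris, Sciurus_bicolor, Shigella_gracilis

Tracing Columba_bicolor: it sits inside (Columba_bicolor,Nomascus_major).
Tracing Hylobates_sapiens: it sits inside (Hylobates_sapiens,Gorilla_viridis).
The smallest clade enclosing both is the whole tree (their MRCA is the root), so the answer is all 15 tips in alphabetical order.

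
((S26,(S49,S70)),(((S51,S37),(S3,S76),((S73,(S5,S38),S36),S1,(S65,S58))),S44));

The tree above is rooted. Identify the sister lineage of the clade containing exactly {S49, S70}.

The clade containing exactly {S49, S70} attaches to the tree at the node subtending (S26,(S49,S70)).
The other lineage descending from that same node — the sister group — is the single tip S26.

S26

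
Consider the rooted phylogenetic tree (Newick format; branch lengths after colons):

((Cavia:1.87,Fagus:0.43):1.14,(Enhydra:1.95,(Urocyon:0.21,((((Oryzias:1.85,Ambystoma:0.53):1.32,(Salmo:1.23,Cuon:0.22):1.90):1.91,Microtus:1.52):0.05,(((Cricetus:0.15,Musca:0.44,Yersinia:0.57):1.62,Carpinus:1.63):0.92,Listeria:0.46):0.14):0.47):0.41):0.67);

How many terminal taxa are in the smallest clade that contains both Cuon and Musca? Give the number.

The MRCA of Cuon and Musca is the node subtending ((((Oryzias,Ambystoma),(Salmo,Cuon)),Microtus),(((Cricetus,Musca,Yersinia),Carpinus),Listeria)).
That clade contains 10 terminal taxa: Ambystoma, Carpinus, Cricetus, Cuon, Listeria, Microtus, Musca, Oryzias, Salmo, Yersinia.

10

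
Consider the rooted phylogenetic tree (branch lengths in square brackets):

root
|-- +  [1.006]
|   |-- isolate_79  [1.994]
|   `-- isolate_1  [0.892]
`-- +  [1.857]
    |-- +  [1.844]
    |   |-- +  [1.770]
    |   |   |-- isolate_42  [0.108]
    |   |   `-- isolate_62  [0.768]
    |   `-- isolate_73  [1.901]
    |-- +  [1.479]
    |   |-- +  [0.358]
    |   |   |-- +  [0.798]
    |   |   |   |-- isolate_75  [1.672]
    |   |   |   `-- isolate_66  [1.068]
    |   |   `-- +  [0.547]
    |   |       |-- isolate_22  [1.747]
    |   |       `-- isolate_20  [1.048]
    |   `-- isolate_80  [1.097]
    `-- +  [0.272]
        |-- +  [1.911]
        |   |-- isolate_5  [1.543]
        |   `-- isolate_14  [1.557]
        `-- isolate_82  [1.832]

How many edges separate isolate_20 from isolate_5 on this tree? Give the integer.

The MRCA of isolate_20 and isolate_5 is the node subtending (((isolate_42,isolate_62),isolate_73),(((isolate_75,isolate_66),(isolate_22,isolate_20)),isolate_80),((isolate_5,isolate_14),isolate_82)).
From isolate_20 up to that node: 4 branches. From isolate_5 up to the same node: 3 branches. Total: 4 + 3 = 7.

7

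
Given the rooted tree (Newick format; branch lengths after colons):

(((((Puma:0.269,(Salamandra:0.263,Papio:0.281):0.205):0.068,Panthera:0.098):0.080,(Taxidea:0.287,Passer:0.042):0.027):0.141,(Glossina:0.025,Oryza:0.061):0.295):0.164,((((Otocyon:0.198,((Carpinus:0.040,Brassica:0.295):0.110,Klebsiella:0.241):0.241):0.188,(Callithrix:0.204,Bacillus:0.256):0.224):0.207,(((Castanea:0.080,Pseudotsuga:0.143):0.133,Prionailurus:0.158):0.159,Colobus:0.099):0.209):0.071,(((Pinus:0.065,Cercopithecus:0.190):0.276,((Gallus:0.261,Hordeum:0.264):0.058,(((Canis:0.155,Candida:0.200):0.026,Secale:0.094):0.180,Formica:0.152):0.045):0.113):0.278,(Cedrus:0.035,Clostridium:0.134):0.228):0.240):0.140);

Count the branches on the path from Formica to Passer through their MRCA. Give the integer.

10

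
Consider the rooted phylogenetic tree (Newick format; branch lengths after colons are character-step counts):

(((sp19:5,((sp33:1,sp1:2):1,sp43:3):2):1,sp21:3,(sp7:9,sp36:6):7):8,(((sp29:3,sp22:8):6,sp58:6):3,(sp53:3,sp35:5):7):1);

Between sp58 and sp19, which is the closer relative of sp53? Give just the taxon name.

sp58

The MRCA of sp53 and sp58 subtends (((sp29,sp22),sp58),(sp53,sp35)) (5 taxa).
The MRCA of sp53 and sp19 is the root, subtending the entire tree (12 taxa).
The first is nested inside the second, so sp53 shares a more recent common ancestor with sp58.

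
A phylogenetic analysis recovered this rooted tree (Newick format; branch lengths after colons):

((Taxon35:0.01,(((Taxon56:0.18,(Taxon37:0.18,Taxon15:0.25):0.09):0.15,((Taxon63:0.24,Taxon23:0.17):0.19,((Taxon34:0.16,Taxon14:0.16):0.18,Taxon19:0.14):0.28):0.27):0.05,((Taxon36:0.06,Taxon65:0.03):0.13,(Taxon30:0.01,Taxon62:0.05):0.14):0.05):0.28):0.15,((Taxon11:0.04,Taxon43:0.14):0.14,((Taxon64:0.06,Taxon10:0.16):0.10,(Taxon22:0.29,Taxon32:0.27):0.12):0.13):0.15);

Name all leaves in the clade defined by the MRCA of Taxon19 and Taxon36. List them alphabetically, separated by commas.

Tracing Taxon19: it sits inside ((Taxon34,Taxon14),Taxon19).
Tracing Taxon36: it sits inside (Taxon36,Taxon65).
The smallest clade enclosing both is (((Taxon56,(Taxon37,Taxon15)),((Taxon63,Taxon23),((Taxon34,Taxon14),Taxon19))),((Taxon36,Taxon65),(Taxon30,Taxon62))); the answer is its 12 terminal taxa in alphabetical order.

Taxon14, Taxon15, Taxon19, Taxon23, Taxon30, Taxon34, Taxon36, Taxon37, Taxon56, Taxon62, Taxon63, Taxon65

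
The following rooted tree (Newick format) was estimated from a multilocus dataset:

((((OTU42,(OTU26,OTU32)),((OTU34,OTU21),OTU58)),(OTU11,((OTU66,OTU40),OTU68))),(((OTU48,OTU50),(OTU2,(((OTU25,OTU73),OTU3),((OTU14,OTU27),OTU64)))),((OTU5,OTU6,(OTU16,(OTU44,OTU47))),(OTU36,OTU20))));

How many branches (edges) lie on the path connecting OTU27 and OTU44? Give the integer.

11

The MRCA of OTU27 and OTU44 is the node subtending (((OTU48,OTU50),(OTU2,(((OTU25,OTU73),OTU3),((OTU14,OTU27),OTU64)))),((OTU5,OTU6,(OTU16,(OTU44,OTU47))),(OTU36,OTU20))).
From OTU27 up to that node: 6 branches. From OTU44 up to the same node: 5 branches. Total: 6 + 5 = 11.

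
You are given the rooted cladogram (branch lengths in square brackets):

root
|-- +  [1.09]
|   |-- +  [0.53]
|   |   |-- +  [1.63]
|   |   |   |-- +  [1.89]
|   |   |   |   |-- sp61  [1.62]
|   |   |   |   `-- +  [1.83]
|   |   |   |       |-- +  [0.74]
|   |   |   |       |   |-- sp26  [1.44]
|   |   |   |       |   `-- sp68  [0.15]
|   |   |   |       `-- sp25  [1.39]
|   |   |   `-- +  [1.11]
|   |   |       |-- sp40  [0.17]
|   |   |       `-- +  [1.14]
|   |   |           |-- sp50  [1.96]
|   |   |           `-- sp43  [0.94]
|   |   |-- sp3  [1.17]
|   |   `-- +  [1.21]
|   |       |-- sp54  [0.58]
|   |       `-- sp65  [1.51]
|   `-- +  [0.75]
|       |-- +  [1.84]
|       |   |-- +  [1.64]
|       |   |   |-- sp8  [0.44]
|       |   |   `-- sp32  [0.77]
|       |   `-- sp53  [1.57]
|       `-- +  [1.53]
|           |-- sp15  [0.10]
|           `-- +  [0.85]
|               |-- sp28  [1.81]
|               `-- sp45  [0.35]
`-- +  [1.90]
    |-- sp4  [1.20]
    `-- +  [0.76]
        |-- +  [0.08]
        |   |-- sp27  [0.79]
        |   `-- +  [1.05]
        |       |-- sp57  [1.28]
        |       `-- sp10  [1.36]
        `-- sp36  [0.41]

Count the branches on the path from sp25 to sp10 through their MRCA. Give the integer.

11

The MRCA of sp25 and sp10 is the root of the tree.
From sp25 up to that node: 6 branches. From sp10 up to the same node: 5 branches. Total: 6 + 5 = 11.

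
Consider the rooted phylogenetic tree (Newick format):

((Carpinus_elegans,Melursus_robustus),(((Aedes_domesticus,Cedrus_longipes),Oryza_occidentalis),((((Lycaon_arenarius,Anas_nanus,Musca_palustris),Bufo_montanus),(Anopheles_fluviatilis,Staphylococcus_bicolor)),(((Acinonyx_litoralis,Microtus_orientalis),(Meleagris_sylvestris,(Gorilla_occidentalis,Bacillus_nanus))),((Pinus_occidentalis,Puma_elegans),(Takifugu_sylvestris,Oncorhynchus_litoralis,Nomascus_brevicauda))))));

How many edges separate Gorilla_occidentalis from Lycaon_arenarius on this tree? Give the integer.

9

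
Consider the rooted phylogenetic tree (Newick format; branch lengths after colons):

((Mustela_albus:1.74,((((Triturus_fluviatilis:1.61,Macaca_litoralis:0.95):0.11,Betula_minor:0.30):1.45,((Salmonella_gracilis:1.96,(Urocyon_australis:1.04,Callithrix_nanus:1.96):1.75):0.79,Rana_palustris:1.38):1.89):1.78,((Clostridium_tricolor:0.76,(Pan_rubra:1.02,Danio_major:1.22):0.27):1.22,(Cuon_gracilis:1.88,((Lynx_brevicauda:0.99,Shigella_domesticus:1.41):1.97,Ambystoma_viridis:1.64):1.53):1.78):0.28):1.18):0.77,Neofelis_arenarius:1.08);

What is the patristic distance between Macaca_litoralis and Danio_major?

7.28

The path runs Macaca_litoralis → … → MRCA → … → Danio_major; the MRCA is the node subtending ((((Triturus_fluviatilis,Macaca_litoralis),Betula_minor),((Salmonella_gracilis,(Urocyon_australis,Callithrix_nanus)),Rana_palustris)),((Clostridium_tricolor,(Pan_rubra,Danio_major)),(Cuon_gracilis,((Lynx_brevicauda,Shigella_domesticus),Ambystoma_viridis)))).
Branch lengths along that path: 0.95 + 0.11 + 1.45 + 1.78 + 0.28 + 1.22 + 0.27 + 1.22 = 7.28.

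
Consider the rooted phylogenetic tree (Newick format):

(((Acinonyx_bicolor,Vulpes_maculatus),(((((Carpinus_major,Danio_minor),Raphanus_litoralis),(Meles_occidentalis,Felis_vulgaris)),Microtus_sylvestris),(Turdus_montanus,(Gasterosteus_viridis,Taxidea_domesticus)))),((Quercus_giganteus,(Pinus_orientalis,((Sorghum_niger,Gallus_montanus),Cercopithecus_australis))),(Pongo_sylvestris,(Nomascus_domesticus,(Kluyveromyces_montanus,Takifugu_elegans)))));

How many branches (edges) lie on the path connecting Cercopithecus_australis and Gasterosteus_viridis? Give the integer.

10

The MRCA of Cercopithecus_australis and Gasterosteus_viridis is the root of the tree.
From Cercopithecus_australis up to that node: 5 branches. From Gasterosteus_viridis up to the same node: 5 branches. Total: 5 + 5 = 10.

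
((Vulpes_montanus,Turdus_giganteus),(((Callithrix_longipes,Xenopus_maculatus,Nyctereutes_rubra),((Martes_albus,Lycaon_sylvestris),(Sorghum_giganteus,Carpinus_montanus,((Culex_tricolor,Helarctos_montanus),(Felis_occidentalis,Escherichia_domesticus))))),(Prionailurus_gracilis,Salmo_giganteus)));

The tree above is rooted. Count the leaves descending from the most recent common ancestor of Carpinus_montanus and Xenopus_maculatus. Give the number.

The MRCA of Carpinus_montanus and Xenopus_maculatus is the node subtending ((Callithrix_longipes,Xenopus_maculatus,Nyctereutes_rubra),((Martes_albus,Lycaon_sylvestris),(Sorghum_giganteus,Carpinus_montanus,((Culex_tricolor,Helarctos_montanus),(Felis_occidentalis,Escherichia_domesticus))))).
That clade contains 11 terminal taxa: Callithrix_longipes, Carpinus_montanus, Culex_tricolor, Escherichia_domesticus, Felis_occidentalis, Helarctos_montanus, Lycaon_sylvestris, Martes_albus, Nyctereutes_rubra, Sorghum_giganteus, Xenopus_maculatus.

11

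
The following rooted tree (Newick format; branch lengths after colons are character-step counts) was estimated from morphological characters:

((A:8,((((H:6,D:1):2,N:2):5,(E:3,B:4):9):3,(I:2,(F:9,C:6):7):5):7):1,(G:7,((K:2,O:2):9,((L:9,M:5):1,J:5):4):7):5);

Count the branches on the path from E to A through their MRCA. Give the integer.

The MRCA of E and A is the node subtending (A,((((H,D),N),(E,B)),(I,(F,C)))).
From E up to that node: 4 branches. From A up to the same node: 1 branch. Total: 4 + 1 = 5.

5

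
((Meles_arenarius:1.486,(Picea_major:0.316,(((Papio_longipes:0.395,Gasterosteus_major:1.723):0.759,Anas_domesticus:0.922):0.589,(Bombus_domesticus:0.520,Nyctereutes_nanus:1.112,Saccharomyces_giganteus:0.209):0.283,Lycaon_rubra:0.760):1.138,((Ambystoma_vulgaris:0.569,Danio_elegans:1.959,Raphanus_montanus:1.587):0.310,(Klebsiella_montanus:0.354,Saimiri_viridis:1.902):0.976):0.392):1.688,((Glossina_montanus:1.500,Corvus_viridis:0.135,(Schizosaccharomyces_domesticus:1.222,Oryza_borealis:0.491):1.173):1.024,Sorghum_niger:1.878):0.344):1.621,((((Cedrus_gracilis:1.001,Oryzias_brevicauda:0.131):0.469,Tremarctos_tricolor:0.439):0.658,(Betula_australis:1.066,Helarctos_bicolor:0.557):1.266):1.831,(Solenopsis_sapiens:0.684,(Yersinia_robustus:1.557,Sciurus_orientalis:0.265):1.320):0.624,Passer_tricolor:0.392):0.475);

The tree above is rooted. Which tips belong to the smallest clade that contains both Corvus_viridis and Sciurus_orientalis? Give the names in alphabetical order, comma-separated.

Tracing Corvus_viridis: it sits inside (Glossina_montanus,Corvus_viridis,(Schizosaccharomyces_domesticus,Oryza_borealis)).
Tracing Sciurus_orientalis: it sits inside (Yersinia_robustus,Sciurus_orientalis).
The smallest clade enclosing both is the whole tree (their MRCA is the root), so the answer is all 28 tips in alphabetical order.

Ambystoma_vulgaris, Anas_domesticus, Betula_australis, Bombus_domesticus, Cedrus_gracilis, Corvus_viridis, Danio_elegans, Gasterosteus_major, Glossina_montanus, Helarctos_bicolor, Klebsiella_montanus, Lycaon_rubra, Meles_arenarius, Nyctereutes_nanus, Oryza_borealis, Oryzias_brevicauda, Papio_longipes, Passer_tricolor, Picea_major, Raphanus_montanus, Saccharomyces_giganteus, Saimiri_viridis, Schizosaccharomyces_domesticus, Sciurus_orientalis, Solenopsis_sapiens, Sorghum_niger, Tremarctos_tricolor, Yersinia_robustus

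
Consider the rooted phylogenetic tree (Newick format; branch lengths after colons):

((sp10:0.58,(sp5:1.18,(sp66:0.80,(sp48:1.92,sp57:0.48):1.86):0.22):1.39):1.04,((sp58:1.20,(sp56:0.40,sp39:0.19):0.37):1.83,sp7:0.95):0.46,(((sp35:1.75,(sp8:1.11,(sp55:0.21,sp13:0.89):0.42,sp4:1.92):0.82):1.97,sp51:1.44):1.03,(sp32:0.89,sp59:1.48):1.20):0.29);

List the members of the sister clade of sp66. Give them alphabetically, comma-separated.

sp48, sp57

sp66 attaches to the tree at the node subtending (sp66,(sp48,sp57)).
The other lineage descending from that same node — the sister group — is (sp48,sp57); its 2 tips in alphabetical order are the answer.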